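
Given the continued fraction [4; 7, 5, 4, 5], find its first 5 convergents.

4/1, 29/7, 149/36, 625/151, 3274/791

Using the convergent recurrence p_i = a_i*p_{i-1} + p_{i-2}, q_i = a_i*q_{i-1} + q_{i-2} with p_{-2}=0, p_{-1}=1, q_{-2}=1, q_{-1}=0:
  i=0: a_0=4, p_0 = 4*1 + 0 = 4, q_0 = 4*0 + 1 = 1.
  i=1: a_1=7, p_1 = 7*4 + 1 = 29, q_1 = 7*1 + 0 = 7.
  i=2: a_2=5, p_2 = 5*29 + 4 = 149, q_2 = 5*7 + 1 = 36.
  i=3: a_3=4, p_3 = 4*149 + 29 = 625, q_3 = 4*36 + 7 = 151.
  i=4: a_4=5, p_4 = 5*625 + 149 = 3274, q_4 = 5*151 + 36 = 791.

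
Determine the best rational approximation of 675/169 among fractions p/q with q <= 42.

Expand x = 675/169 as a continued fraction with the Euclidean algorithm:
  675 = 3*169 + 168, so a_0 = 3.
  169 = 1*168 + 1, so a_1 = 1.
  168 = 168*1 + 0, so a_2 = 168.
so x = [3; 1, 168].
Convergents (p_i = a_i*p_{i-1} + p_{i-2}, q_i = a_i*q_{i-1} + q_{i-2} with p_{-2}=0, p_{-1}=1, q_{-2}=1, q_{-1}=0), until the denominator exceeds 42:
  i=0: a_0=3, p_0 = 3*1 + 0 = 3, q_0 = 3*0 + 1 = 1.
  i=1: a_1=1, p_1 = 1*3 + 1 = 4, q_1 = 1*1 + 0 = 1.
  i=2: a_2=168, p_2 = 168*4 + 3 = 675, q_2 = 168*1 + 1 = 169.
q_2 = 169 > 42, so the last convergent with denominator <= 42 is p_1/q_1 = 4/1.
The closest fraction with denominator <= 42 is either p_1/q_1 or the intermediate fraction (k*p_1 + p_0)/(k*q_1 + q_0) with the largest k >= 1 whose denominator stays <= 42; these approach x as k grows, and every other convergent or intermediate fraction in range is farther away.
Largest k: floor((42 - q_0)/q_1) = floor((42 - 1)/1) = 41.
That gives (41*4 + 3)/(41*1 + 1) = 167/42.
Compare the errors: |x - 4/1| = |675*1 - 4*169|/(169*1) = 1/169, and |x - 167/42| = |675*42 - 167*169|/(169*42) = 127/7098.
Cross-multiplying, 1*7098 = 7098 < 21463 = 127*169, so 1/169 is smaller: the convergent 4/1 is closer to x than 167/42.

4/1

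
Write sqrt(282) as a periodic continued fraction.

[16; (1, 3, 1, 4, 1, 3, 1, 32)]

Write x_i = (sqrt(282) + m_i)/d_i with (m_0, d_0) = (0, 1). a_0 = floor(sqrt(282)) = 16, since 16^2 = 256 <= 282 < 289 = 17^2.
Iterate m_{i+1} = d_i*a_i - m_i, d_{i+1} = (282 - m_{i+1}^2)/d_i, a_{i+1} = floor((a_0 + m_{i+1})/d_{i+1}):
  m_1 = 1*16 - 0 = 16, d_1 = (282 - 16^2)/1 = 26/1 = 26, a_1 = floor((16 + 16)/26) = 1.
  m_2 = 26*1 - 16 = 10, d_2 = (282 - 10^2)/26 = 182/26 = 7, a_2 = floor((16 + 10)/7) = 3.
  m_3 = 7*3 - 10 = 11, d_3 = (282 - 11^2)/7 = 161/7 = 23, a_3 = floor((16 + 11)/23) = 1.
  m_4 = 23*1 - 11 = 12, d_4 = (282 - 12^2)/23 = 138/23 = 6, a_4 = floor((16 + 12)/6) = 4.
  m_5 = 6*4 - 12 = 12, d_5 = (282 - 12^2)/6 = 138/6 = 23, a_5 = floor((16 + 12)/23) = 1.
  m_6 = 23*1 - 12 = 11, d_6 = (282 - 11^2)/23 = 161/23 = 7, a_6 = floor((16 + 11)/7) = 3.
  m_7 = 7*3 - 11 = 10, d_7 = (282 - 10^2)/7 = 182/7 = 26, a_7 = floor((16 + 10)/26) = 1.
  m_8 = 26*1 - 10 = 16, d_8 = (282 - 16^2)/26 = 26/26 = 1, a_8 = floor((16 + 16)/1) = 32.
  m_9 = 1*32 - 16 = 16, d_9 = (282 - 16^2)/1 = 26/1 = 26: (m_9, d_9) = (m_1, d_1) = (16, 26), so from here the quotients repeat a_1, ..., a_8; the period length is 8.
Hence the expansion of sqrt(282) is a_0 = 16 followed by the repeating block 1, 3, 1, 4, 1, 3, 1, 32 (period 8).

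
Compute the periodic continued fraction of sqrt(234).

Write x_i = (sqrt(234) + m_i)/d_i with (m_0, d_0) = (0, 1). a_0 = floor(sqrt(234)) = 15, since 15^2 = 225 <= 234 < 256 = 16^2.
Iterate m_{i+1} = d_i*a_i - m_i, d_{i+1} = (234 - m_{i+1}^2)/d_i, a_{i+1} = floor((a_0 + m_{i+1})/d_{i+1}):
  m_1 = 1*15 - 0 = 15, d_1 = (234 - 15^2)/1 = 9/1 = 9, a_1 = floor((15 + 15)/9) = 3.
  m_2 = 9*3 - 15 = 12, d_2 = (234 - 12^2)/9 = 90/9 = 10, a_2 = floor((15 + 12)/10) = 2.
  m_3 = 10*2 - 12 = 8, d_3 = (234 - 8^2)/10 = 170/10 = 17, a_3 = floor((15 + 8)/17) = 1.
  m_4 = 17*1 - 8 = 9, d_4 = (234 - 9^2)/17 = 153/17 = 9, a_4 = floor((15 + 9)/9) = 2.
  m_5 = 9*2 - 9 = 9, d_5 = (234 - 9^2)/9 = 153/9 = 17, a_5 = floor((15 + 9)/17) = 1.
  m_6 = 17*1 - 9 = 8, d_6 = (234 - 8^2)/17 = 170/17 = 10, a_6 = floor((15 + 8)/10) = 2.
  m_7 = 10*2 - 8 = 12, d_7 = (234 - 12^2)/10 = 90/10 = 9, a_7 = floor((15 + 12)/9) = 3.
  m_8 = 9*3 - 12 = 15, d_8 = (234 - 15^2)/9 = 9/9 = 1, a_8 = floor((15 + 15)/1) = 30.
  m_9 = 1*30 - 15 = 15, d_9 = (234 - 15^2)/1 = 9/1 = 9: (m_9, d_9) = (m_1, d_1) = (15, 9), so from here the quotients repeat a_1, ..., a_8; the period length is 8.
Hence the expansion of sqrt(234) is a_0 = 15 followed by the repeating block 3, 2, 1, 2, 1, 2, 3, 30 (period 8).

[15; (3, 2, 1, 2, 1, 2, 3, 30)]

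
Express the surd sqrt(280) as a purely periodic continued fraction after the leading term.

Write x_i = (sqrt(280) + m_i)/d_i with (m_0, d_0) = (0, 1). a_0 = floor(sqrt(280)) = 16, since 16^2 = 256 <= 280 < 289 = 17^2.
Iterate m_{i+1} = d_i*a_i - m_i, d_{i+1} = (280 - m_{i+1}^2)/d_i, a_{i+1} = floor((a_0 + m_{i+1})/d_{i+1}):
  m_1 = 1*16 - 0 = 16, d_1 = (280 - 16^2)/1 = 24/1 = 24, a_1 = floor((16 + 16)/24) = 1.
  m_2 = 24*1 - 16 = 8, d_2 = (280 - 8^2)/24 = 216/24 = 9, a_2 = floor((16 + 8)/9) = 2.
  m_3 = 9*2 - 8 = 10, d_3 = (280 - 10^2)/9 = 180/9 = 20, a_3 = floor((16 + 10)/20) = 1.
  m_4 = 20*1 - 10 = 10, d_4 = (280 - 10^2)/20 = 180/20 = 9, a_4 = floor((16 + 10)/9) = 2.
  m_5 = 9*2 - 10 = 8, d_5 = (280 - 8^2)/9 = 216/9 = 24, a_5 = floor((16 + 8)/24) = 1.
  m_6 = 24*1 - 8 = 16, d_6 = (280 - 16^2)/24 = 24/24 = 1, a_6 = floor((16 + 16)/1) = 32.
  m_7 = 1*32 - 16 = 16, d_7 = (280 - 16^2)/1 = 24/1 = 24: (m_7, d_7) = (m_1, d_1) = (16, 24), so from here the quotients repeat a_1, ..., a_6; the period length is 6.
Hence the expansion of sqrt(280) is a_0 = 16 followed by the repeating block 1, 2, 1, 2, 1, 32 (period 6).

[16; (1, 2, 1, 2, 1, 32)]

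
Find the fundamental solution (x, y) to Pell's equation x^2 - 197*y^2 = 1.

(x, y) = (393, 28)

First expand sqrt(197) as a continued fraction. With x_i = (sqrt(197) + m_i)/d_i and (m_0, d_0) = (0, 1): a_0 = floor(sqrt(197)) = 14, since 14^2 = 196 <= 197 < 225 = 15^2.
Iterate m_{i+1} = d_i*a_i - m_i, d_{i+1} = (197 - m_{i+1}^2)/d_i, a_{i+1} = floor((a_0 + m_{i+1})/d_{i+1}):
  m_1 = 1*14 - 0 = 14, d_1 = (197 - 14^2)/1 = 1/1 = 1, a_1 = floor((14 + 14)/1) = 28.
  m_2 = 1*28 - 14 = 14, d_2 = (197 - 14^2)/1 = 1/1 = 1: (m_2, d_2) = (m_1, d_1) = (14, 1), so from here the quotient a_1 repeats; the period length is 1.
So sqrt(197) = [14; (28)] with period length k = 1.
k is odd, so (p_{k-1}, q_{k-1}) only solves x^2 - 197y^2 = -1 and the fundamental solution of x^2 - 197y^2 = 1 is (p_{2k-1}, q_{2k-1}) = (p_1, q_1); compute convergents through index 1, running through the period twice.
Convergents (p_i = a_i*p_{i-1} + p_{i-2}, q_i = a_i*q_{i-1} + q_{i-2} with p_{-2}=0, p_{-1}=1, q_{-2}=1, q_{-1}=0):
  i=0: a_0=14, p_0 = 14*1 + 0 = 14, q_0 = 14*0 + 1 = 1.
  i=1: a_1=28, p_1 = 28*14 + 1 = 393, q_1 = 28*1 + 0 = 28.
Indeed p_0^2 - 197*q_0^2 = 196 - 197 = -1, not +1.
Check: 393^2 - 197*28^2 = 154449 - 154448 = 1, so (x, y) = (393, 28) solves the equation, and by the theorem it is the least positive solution.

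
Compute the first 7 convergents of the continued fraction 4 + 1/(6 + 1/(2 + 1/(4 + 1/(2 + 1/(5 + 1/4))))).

4/1, 25/6, 54/13, 241/58, 536/129, 2921/703, 12220/2941

Using the convergent recurrence p_i = a_i*p_{i-1} + p_{i-2}, q_i = a_i*q_{i-1} + q_{i-2} with p_{-2}=0, p_{-1}=1, q_{-2}=1, q_{-1}=0:
  i=0: a_0=4, p_0 = 4*1 + 0 = 4, q_0 = 4*0 + 1 = 1.
  i=1: a_1=6, p_1 = 6*4 + 1 = 25, q_1 = 6*1 + 0 = 6.
  i=2: a_2=2, p_2 = 2*25 + 4 = 54, q_2 = 2*6 + 1 = 13.
  i=3: a_3=4, p_3 = 4*54 + 25 = 241, q_3 = 4*13 + 6 = 58.
  i=4: a_4=2, p_4 = 2*241 + 54 = 536, q_4 = 2*58 + 13 = 129.
  i=5: a_5=5, p_5 = 5*536 + 241 = 2921, q_5 = 5*129 + 58 = 703.
  i=6: a_6=4, p_6 = 4*2921 + 536 = 12220, q_6 = 4*703 + 129 = 2941.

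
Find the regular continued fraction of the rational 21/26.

[0; 1, 4, 5]

Run the Euclidean algorithm on 21 and 26; the successive quotients are the partial quotients a_0, a_1, ... (each step inverts the fractional part left over by the previous one):
  21 = 0*26 + 21, so a_0 = 0.
  26 = 1*21 + 5, so a_1 = 1.
  21 = 4*5 + 1, so a_2 = 4.
  5 = 5*1 + 0, so a_3 = 5.
The remainder reaches 0 after 4 divisions, so the expansion has 4 partial quotients, read off in order.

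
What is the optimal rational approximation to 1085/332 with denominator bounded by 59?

Expand x = 1085/332 as a continued fraction with the Euclidean algorithm:
  1085 = 3*332 + 89, so a_0 = 3.
  332 = 3*89 + 65, so a_1 = 3.
  89 = 1*65 + 24, so a_2 = 1.
  65 = 2*24 + 17, so a_3 = 2.
  24 = 1*17 + 7, so a_4 = 1.
  17 = 2*7 + 3, so a_5 = 2.
  7 = 2*3 + 1, so a_6 = 2.
  3 = 3*1 + 0, so a_7 = 3.
so x = [3; 3, 1, 2, 1, 2, 2, 3].
Convergents (p_i = a_i*p_{i-1} + p_{i-2}, q_i = a_i*q_{i-1} + q_{i-2} with p_{-2}=0, p_{-1}=1, q_{-2}=1, q_{-1}=0), until the denominator exceeds 59:
  i=0: a_0=3, p_0 = 3*1 + 0 = 3, q_0 = 3*0 + 1 = 1.
  i=1: a_1=3, p_1 = 3*3 + 1 = 10, q_1 = 3*1 + 0 = 3.
  i=2: a_2=1, p_2 = 1*10 + 3 = 13, q_2 = 1*3 + 1 = 4.
  i=3: a_3=2, p_3 = 2*13 + 10 = 36, q_3 = 2*4 + 3 = 11.
  i=4: a_4=1, p_4 = 1*36 + 13 = 49, q_4 = 1*11 + 4 = 15.
  i=5: a_5=2, p_5 = 2*49 + 36 = 134, q_5 = 2*15 + 11 = 41.
  i=6: a_6=2, p_6 = 2*134 + 49 = 317, q_6 = 2*41 + 15 = 97.
q_6 = 97 > 59, so the last convergent with denominator <= 59 is p_5/q_5 = 134/41.
The closest fraction with denominator <= 59 is either p_5/q_5 or the intermediate fraction (k*p_5 + p_4)/(k*q_5 + q_4) with the largest k >= 1 whose denominator stays <= 59; these approach x as k grows, and every other convergent or intermediate fraction in range is farther away.
Largest k: floor((59 - q_4)/q_5) = floor((59 - 15)/41) = 1.
That gives (1*134 + 49)/(1*41 + 15) = 183/56.
Compare the errors: |x - 134/41| = |1085*41 - 134*332|/(332*41) = 3/13612, and |x - 183/56| = |1085*56 - 183*332|/(332*56) = 4/18592.
Cross-multiplying, 4*13612 = 54448 < 55776 = 3*18592, so 4/18592 is smaller: the intermediate fraction 183/56 is closer to x than 134/41.

183/56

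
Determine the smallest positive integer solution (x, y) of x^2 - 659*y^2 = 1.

(x, y) = (5930, 231)

First expand sqrt(659) as a continued fraction. With x_i = (sqrt(659) + m_i)/d_i and (m_0, d_0) = (0, 1): a_0 = floor(sqrt(659)) = 25, since 25^2 = 625 <= 659 < 676 = 26^2.
Iterate m_{i+1} = d_i*a_i - m_i, d_{i+1} = (659 - m_{i+1}^2)/d_i, a_{i+1} = floor((a_0 + m_{i+1})/d_{i+1}):
  m_1 = 1*25 - 0 = 25, d_1 = (659 - 25^2)/1 = 34/1 = 34, a_1 = floor((25 + 25)/34) = 1.
  m_2 = 34*1 - 25 = 9, d_2 = (659 - 9^2)/34 = 578/34 = 17, a_2 = floor((25 + 9)/17) = 2.
  m_3 = 17*2 - 9 = 25, d_3 = (659 - 25^2)/17 = 34/17 = 2, a_3 = floor((25 + 25)/2) = 25.
  m_4 = 2*25 - 25 = 25, d_4 = (659 - 25^2)/2 = 34/2 = 17, a_4 = floor((25 + 25)/17) = 2.
  m_5 = 17*2 - 25 = 9, d_5 = (659 - 9^2)/17 = 578/17 = 34, a_5 = floor((25 + 9)/34) = 1.
  m_6 = 34*1 - 9 = 25, d_6 = (659 - 25^2)/34 = 34/34 = 1, a_6 = floor((25 + 25)/1) = 50.
  m_7 = 1*50 - 25 = 25, d_7 = (659 - 25^2)/1 = 34/1 = 34: (m_7, d_7) = (m_1, d_1) = (25, 34), so from here the quotients repeat a_1, ..., a_6; the period length is 6.
So sqrt(659) = [25; (1, 2, 25, 2, 1, 50)] with period length k = 6.
k is even, so the fundamental solution of x^2 - 659y^2 = 1 is (p_{k-1}, q_{k-1}) = (p_5, q_5); compute convergents through index 5.
Convergents (p_i = a_i*p_{i-1} + p_{i-2}, q_i = a_i*q_{i-1} + q_{i-2} with p_{-2}=0, p_{-1}=1, q_{-2}=1, q_{-1}=0):
  i=0: a_0=25, p_0 = 25*1 + 0 = 25, q_0 = 25*0 + 1 = 1.
  i=1: a_1=1, p_1 = 1*25 + 1 = 26, q_1 = 1*1 + 0 = 1.
  i=2: a_2=2, p_2 = 2*26 + 25 = 77, q_2 = 2*1 + 1 = 3.
  i=3: a_3=25, p_3 = 25*77 + 26 = 1951, q_3 = 25*3 + 1 = 76.
  i=4: a_4=2, p_4 = 2*1951 + 77 = 3979, q_4 = 2*76 + 3 = 155.
  i=5: a_5=1, p_5 = 1*3979 + 1951 = 5930, q_5 = 1*155 + 76 = 231.
Check: 5930^2 - 659*231^2 = 35164900 - 35164899 = 1, so (x, y) = (5930, 231) solves the equation, and by the theorem it is the least positive solution.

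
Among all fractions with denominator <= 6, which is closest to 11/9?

Expand x = 11/9 as a continued fraction with the Euclidean algorithm:
  11 = 1*9 + 2, so a_0 = 1.
  9 = 4*2 + 1, so a_1 = 4.
  2 = 2*1 + 0, so a_2 = 2.
so x = [1; 4, 2].
Convergents (p_i = a_i*p_{i-1} + p_{i-2}, q_i = a_i*q_{i-1} + q_{i-2} with p_{-2}=0, p_{-1}=1, q_{-2}=1, q_{-1}=0), until the denominator exceeds 6:
  i=0: a_0=1, p_0 = 1*1 + 0 = 1, q_0 = 1*0 + 1 = 1.
  i=1: a_1=4, p_1 = 4*1 + 1 = 5, q_1 = 4*1 + 0 = 4.
  i=2: a_2=2, p_2 = 2*5 + 1 = 11, q_2 = 2*4 + 1 = 9.
q_2 = 9 > 6, so the last convergent with denominator <= 6 is p_1/q_1 = 5/4.
The closest fraction with denominator <= 6 is either p_1/q_1 or the intermediate fraction (k*p_1 + p_0)/(k*q_1 + q_0) with the largest k >= 1 whose denominator stays <= 6; these approach x as k grows, and every other convergent or intermediate fraction in range is farther away.
Largest k: floor((6 - q_0)/q_1) = floor((6 - 1)/4) = 1.
That gives (1*5 + 1)/(1*4 + 1) = 6/5.
Compare the errors: |x - 5/4| = |11*4 - 5*9|/(9*4) = 1/36, and |x - 6/5| = |11*5 - 6*9|/(9*5) = 1/45.
Cross-multiplying, 1*36 = 36 < 45 = 1*45, so 1/45 is smaller: the intermediate fraction 6/5 is closer to x than 5/4.

6/5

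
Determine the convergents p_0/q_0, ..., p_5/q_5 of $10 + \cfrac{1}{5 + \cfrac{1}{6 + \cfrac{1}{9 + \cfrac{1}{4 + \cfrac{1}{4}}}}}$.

10/1, 51/5, 316/31, 2895/284, 11896/1167, 50479/4952

Using the convergent recurrence p_i = a_i*p_{i-1} + p_{i-2}, q_i = a_i*q_{i-1} + q_{i-2} with p_{-2}=0, p_{-1}=1, q_{-2}=1, q_{-1}=0:
  i=0: a_0=10, p_0 = 10*1 + 0 = 10, q_0 = 10*0 + 1 = 1.
  i=1: a_1=5, p_1 = 5*10 + 1 = 51, q_1 = 5*1 + 0 = 5.
  i=2: a_2=6, p_2 = 6*51 + 10 = 316, q_2 = 6*5 + 1 = 31.
  i=3: a_3=9, p_3 = 9*316 + 51 = 2895, q_3 = 9*31 + 5 = 284.
  i=4: a_4=4, p_4 = 4*2895 + 316 = 11896, q_4 = 4*284 + 31 = 1167.
  i=5: a_5=4, p_5 = 4*11896 + 2895 = 50479, q_5 = 4*1167 + 284 = 4952.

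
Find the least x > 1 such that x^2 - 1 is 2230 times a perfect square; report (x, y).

(x, y) = (72251, 1530)

First expand sqrt(2230) as a continued fraction. With x_i = (sqrt(2230) + m_i)/d_i and (m_0, d_0) = (0, 1): a_0 = floor(sqrt(2230)) = 47, since 47^2 = 2209 <= 2230 < 2304 = 48^2.
Iterate m_{i+1} = d_i*a_i - m_i, d_{i+1} = (2230 - m_{i+1}^2)/d_i, a_{i+1} = floor((a_0 + m_{i+1})/d_{i+1}):
  m_1 = 1*47 - 0 = 47, d_1 = (2230 - 47^2)/1 = 21/1 = 21, a_1 = floor((47 + 47)/21) = 4.
  m_2 = 21*4 - 47 = 37, d_2 = (2230 - 37^2)/21 = 861/21 = 41, a_2 = floor((47 + 37)/41) = 2.
  m_3 = 41*2 - 37 = 45, d_3 = (2230 - 45^2)/41 = 205/41 = 5, a_3 = floor((47 + 45)/5) = 18.
  m_4 = 5*18 - 45 = 45, d_4 = (2230 - 45^2)/5 = 205/5 = 41, a_4 = floor((47 + 45)/41) = 2.
  m_5 = 41*2 - 45 = 37, d_5 = (2230 - 37^2)/41 = 861/41 = 21, a_5 = floor((47 + 37)/21) = 4.
  m_6 = 21*4 - 37 = 47, d_6 = (2230 - 47^2)/21 = 21/21 = 1, a_6 = floor((47 + 47)/1) = 94.
  m_7 = 1*94 - 47 = 47, d_7 = (2230 - 47^2)/1 = 21/1 = 21: (m_7, d_7) = (m_1, d_1) = (47, 21), so from here the quotients repeat a_1, ..., a_6; the period length is 6.
So sqrt(2230) = [47; (4, 2, 18, 2, 4, 94)] with period length k = 6.
k is even, so the fundamental solution of x^2 - 2230y^2 = 1 is (p_{k-1}, q_{k-1}) = (p_5, q_5); compute convergents through index 5.
Convergents (p_i = a_i*p_{i-1} + p_{i-2}, q_i = a_i*q_{i-1} + q_{i-2} with p_{-2}=0, p_{-1}=1, q_{-2}=1, q_{-1}=0):
  i=0: a_0=47, p_0 = 47*1 + 0 = 47, q_0 = 47*0 + 1 = 1.
  i=1: a_1=4, p_1 = 4*47 + 1 = 189, q_1 = 4*1 + 0 = 4.
  i=2: a_2=2, p_2 = 2*189 + 47 = 425, q_2 = 2*4 + 1 = 9.
  i=3: a_3=18, p_3 = 18*425 + 189 = 7839, q_3 = 18*9 + 4 = 166.
  i=4: a_4=2, p_4 = 2*7839 + 425 = 16103, q_4 = 2*166 + 9 = 341.
  i=5: a_5=4, p_5 = 4*16103 + 7839 = 72251, q_5 = 4*341 + 166 = 1530.
Check: 72251^2 - 2230*1530^2 = 5220207001 - 5220207000 = 1, so (x, y) = (72251, 1530) solves the equation, and by the theorem it is the least positive solution.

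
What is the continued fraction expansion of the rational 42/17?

[2; 2, 8]

Run the Euclidean algorithm on 42 and 17; the successive quotients are the partial quotients a_0, a_1, ... (each step inverts the fractional part left over by the previous one):
  42 = 2*17 + 8, so a_0 = 2.
  17 = 2*8 + 1, so a_1 = 2.
  8 = 8*1 + 0, so a_2 = 8.
The remainder reaches 0 after 3 divisions, so the expansion has 3 partial quotients, read off in order.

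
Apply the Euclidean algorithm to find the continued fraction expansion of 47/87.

[0; 1, 1, 5, 1, 2, 2]

Run the Euclidean algorithm on 47 and 87; the successive quotients are the partial quotients a_0, a_1, ... (each step inverts the fractional part left over by the previous one):
  47 = 0*87 + 47, so a_0 = 0.
  87 = 1*47 + 40, so a_1 = 1.
  47 = 1*40 + 7, so a_2 = 1.
  40 = 5*7 + 5, so a_3 = 5.
  7 = 1*5 + 2, so a_4 = 1.
  5 = 2*2 + 1, so a_5 = 2.
  2 = 2*1 + 0, so a_6 = 2.
The remainder reaches 0 after 7 divisions, so the expansion has 7 partial quotients, read off in order.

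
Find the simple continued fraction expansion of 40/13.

Run the Euclidean algorithm on 40 and 13; the successive quotients are the partial quotients a_0, a_1, ... (each step inverts the fractional part left over by the previous one):
  40 = 3*13 + 1, so a_0 = 3.
  13 = 13*1 + 0, so a_1 = 13.
The remainder reaches 0 after 2 divisions, so the expansion has 2 partial quotients, read off in order.

[3; 13]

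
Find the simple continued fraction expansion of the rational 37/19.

[1; 1, 18]

Run the Euclidean algorithm on 37 and 19; the successive quotients are the partial quotients a_0, a_1, ... (each step inverts the fractional part left over by the previous one):
  37 = 1*19 + 18, so a_0 = 1.
  19 = 1*18 + 1, so a_1 = 1.
  18 = 18*1 + 0, so a_2 = 18.
The remainder reaches 0 after 3 divisions, so the expansion has 3 partial quotients, read off in order.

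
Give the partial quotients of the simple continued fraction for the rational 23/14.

Run the Euclidean algorithm on 23 and 14; the successive quotients are the partial quotients a_0, a_1, ... (each step inverts the fractional part left over by the previous one):
  23 = 1*14 + 9, so a_0 = 1.
  14 = 1*9 + 5, so a_1 = 1.
  9 = 1*5 + 4, so a_2 = 1.
  5 = 1*4 + 1, so a_3 = 1.
  4 = 4*1 + 0, so a_4 = 4.
The remainder reaches 0 after 5 divisions, so the expansion has 5 partial quotients, read off in order.

[1; 1, 1, 1, 4]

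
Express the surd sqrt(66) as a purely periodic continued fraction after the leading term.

[8; (8, 16)]

Write x_i = (sqrt(66) + m_i)/d_i with (m_0, d_0) = (0, 1). a_0 = floor(sqrt(66)) = 8, since 8^2 = 64 <= 66 < 81 = 9^2.
Iterate m_{i+1} = d_i*a_i - m_i, d_{i+1} = (66 - m_{i+1}^2)/d_i, a_{i+1} = floor((a_0 + m_{i+1})/d_{i+1}):
  m_1 = 1*8 - 0 = 8, d_1 = (66 - 8^2)/1 = 2/1 = 2, a_1 = floor((8 + 8)/2) = 8.
  m_2 = 2*8 - 8 = 8, d_2 = (66 - 8^2)/2 = 2/2 = 1, a_2 = floor((8 + 8)/1) = 16.
  m_3 = 1*16 - 8 = 8, d_3 = (66 - 8^2)/1 = 2/1 = 2: (m_3, d_3) = (m_1, d_1) = (8, 2), so from here the quotients repeat a_1, a_2; the period length is 2.
Hence the expansion of sqrt(66) is a_0 = 8 followed by the repeating block 8, 16 (period 2).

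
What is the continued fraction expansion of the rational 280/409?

Run the Euclidean algorithm on 280 and 409; the successive quotients are the partial quotients a_0, a_1, ... (each step inverts the fractional part left over by the previous one):
  280 = 0*409 + 280, so a_0 = 0.
  409 = 1*280 + 129, so a_1 = 1.
  280 = 2*129 + 22, so a_2 = 2.
  129 = 5*22 + 19, so a_3 = 5.
  22 = 1*19 + 3, so a_4 = 1.
  19 = 6*3 + 1, so a_5 = 6.
  3 = 3*1 + 0, so a_6 = 3.
The remainder reaches 0 after 7 divisions, so the expansion has 7 partial quotients, read off in order.

[0; 1, 2, 5, 1, 6, 3]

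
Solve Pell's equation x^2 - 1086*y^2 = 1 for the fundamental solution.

First expand sqrt(1086) as a continued fraction. With x_i = (sqrt(1086) + m_i)/d_i and (m_0, d_0) = (0, 1): a_0 = floor(sqrt(1086)) = 32, since 32^2 = 1024 <= 1086 < 1089 = 33^2.
Iterate m_{i+1} = d_i*a_i - m_i, d_{i+1} = (1086 - m_{i+1}^2)/d_i, a_{i+1} = floor((a_0 + m_{i+1})/d_{i+1}):
  m_1 = 1*32 - 0 = 32, d_1 = (1086 - 32^2)/1 = 62/1 = 62, a_1 = floor((32 + 32)/62) = 1.
  m_2 = 62*1 - 32 = 30, d_2 = (1086 - 30^2)/62 = 186/62 = 3, a_2 = floor((32 + 30)/3) = 20.
  m_3 = 3*20 - 30 = 30, d_3 = (1086 - 30^2)/3 = 186/3 = 62, a_3 = floor((32 + 30)/62) = 1.
  m_4 = 62*1 - 30 = 32, d_4 = (1086 - 32^2)/62 = 62/62 = 1, a_4 = floor((32 + 32)/1) = 64.
  m_5 = 1*64 - 32 = 32, d_5 = (1086 - 32^2)/1 = 62/1 = 62: (m_5, d_5) = (m_1, d_1) = (32, 62), so from here the quotients repeat a_1, ..., a_4; the period length is 4.
So sqrt(1086) = [32; (1, 20, 1, 64)] with period length k = 4.
k is even, so the fundamental solution of x^2 - 1086y^2 = 1 is (p_{k-1}, q_{k-1}) = (p_3, q_3); compute convergents through index 3.
Convergents (p_i = a_i*p_{i-1} + p_{i-2}, q_i = a_i*q_{i-1} + q_{i-2} with p_{-2}=0, p_{-1}=1, q_{-2}=1, q_{-1}=0):
  i=0: a_0=32, p_0 = 32*1 + 0 = 32, q_0 = 32*0 + 1 = 1.
  i=1: a_1=1, p_1 = 1*32 + 1 = 33, q_1 = 1*1 + 0 = 1.
  i=2: a_2=20, p_2 = 20*33 + 32 = 692, q_2 = 20*1 + 1 = 21.
  i=3: a_3=1, p_3 = 1*692 + 33 = 725, q_3 = 1*21 + 1 = 22.
Check: 725^2 - 1086*22^2 = 525625 - 525624 = 1, so (x, y) = (725, 22) solves the equation, and by the theorem it is the least positive solution.

(x, y) = (725, 22)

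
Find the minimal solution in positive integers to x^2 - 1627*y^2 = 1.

First expand sqrt(1627) as a continued fraction. With x_i = (sqrt(1627) + m_i)/d_i and (m_0, d_0) = (0, 1): a_0 = floor(sqrt(1627)) = 40, since 40^2 = 1600 <= 1627 < 1681 = 41^2.
Iterate m_{i+1} = d_i*a_i - m_i, d_{i+1} = (1627 - m_{i+1}^2)/d_i, a_{i+1} = floor((a_0 + m_{i+1})/d_{i+1}):
  m_1 = 1*40 - 0 = 40, d_1 = (1627 - 40^2)/1 = 27/1 = 27, a_1 = floor((40 + 40)/27) = 2.
  m_2 = 27*2 - 40 = 14, d_2 = (1627 - 14^2)/27 = 1431/27 = 53, a_2 = floor((40 + 14)/53) = 1.
  m_3 = 53*1 - 14 = 39, d_3 = (1627 - 39^2)/53 = 106/53 = 2, a_3 = floor((40 + 39)/2) = 39.
  m_4 = 2*39 - 39 = 39, d_4 = (1627 - 39^2)/2 = 106/2 = 53, a_4 = floor((40 + 39)/53) = 1.
  m_5 = 53*1 - 39 = 14, d_5 = (1627 - 14^2)/53 = 1431/53 = 27, a_5 = floor((40 + 14)/27) = 2.
  m_6 = 27*2 - 14 = 40, d_6 = (1627 - 40^2)/27 = 27/27 = 1, a_6 = floor((40 + 40)/1) = 80.
  m_7 = 1*80 - 40 = 40, d_7 = (1627 - 40^2)/1 = 27/1 = 27: (m_7, d_7) = (m_1, d_1) = (40, 27), so from here the quotients repeat a_1, ..., a_6; the period length is 6.
So sqrt(1627) = [40; (2, 1, 39, 1, 2, 80)] with period length k = 6.
k is even, so the fundamental solution of x^2 - 1627y^2 = 1 is (p_{k-1}, q_{k-1}) = (p_5, q_5); compute convergents through index 5.
Convergents (p_i = a_i*p_{i-1} + p_{i-2}, q_i = a_i*q_{i-1} + q_{i-2} with p_{-2}=0, p_{-1}=1, q_{-2}=1, q_{-1}=0):
  i=0: a_0=40, p_0 = 40*1 + 0 = 40, q_0 = 40*0 + 1 = 1.
  i=1: a_1=2, p_1 = 2*40 + 1 = 81, q_1 = 2*1 + 0 = 2.
  i=2: a_2=1, p_2 = 1*81 + 40 = 121, q_2 = 1*2 + 1 = 3.
  i=3: a_3=39, p_3 = 39*121 + 81 = 4800, q_3 = 39*3 + 2 = 119.
  i=4: a_4=1, p_4 = 1*4800 + 121 = 4921, q_4 = 1*119 + 3 = 122.
  i=5: a_5=2, p_5 = 2*4921 + 4800 = 14642, q_5 = 2*122 + 119 = 363.
Check: 14642^2 - 1627*363^2 = 214388164 - 214388163 = 1, so (x, y) = (14642, 363) solves the equation, and by the theorem it is the least positive solution.

(x, y) = (14642, 363)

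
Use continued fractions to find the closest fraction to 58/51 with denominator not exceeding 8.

8/7

Expand x = 58/51 as a continued fraction with the Euclidean algorithm:
  58 = 1*51 + 7, so a_0 = 1.
  51 = 7*7 + 2, so a_1 = 7.
  7 = 3*2 + 1, so a_2 = 3.
  2 = 2*1 + 0, so a_3 = 2.
so x = [1; 7, 3, 2].
Convergents (p_i = a_i*p_{i-1} + p_{i-2}, q_i = a_i*q_{i-1} + q_{i-2} with p_{-2}=0, p_{-1}=1, q_{-2}=1, q_{-1}=0), until the denominator exceeds 8:
  i=0: a_0=1, p_0 = 1*1 + 0 = 1, q_0 = 1*0 + 1 = 1.
  i=1: a_1=7, p_1 = 7*1 + 1 = 8, q_1 = 7*1 + 0 = 7.
  i=2: a_2=3, p_2 = 3*8 + 1 = 25, q_2 = 3*7 + 1 = 22.
q_2 = 22 > 8, so the last convergent with denominator <= 8 is p_1/q_1 = 8/7.
The closest fraction with denominator <= 8 is either p_1/q_1 or the intermediate fraction (k*p_1 + p_0)/(k*q_1 + q_0) with the largest k >= 1 whose denominator stays <= 8; these approach x as k grows, and every other convergent or intermediate fraction in range is farther away.
Largest k: floor((8 - q_0)/q_1) = floor((8 - 1)/7) = 1.
That gives (1*8 + 1)/(1*7 + 1) = 9/8.
Compare the errors: |x - 8/7| = |58*7 - 8*51|/(51*7) = 2/357, and |x - 9/8| = |58*8 - 9*51|/(51*8) = 5/408.
Cross-multiplying, 2*408 = 816 < 1785 = 5*357, so 2/357 is smaller: the convergent 8/7 is closer to x than 9/8.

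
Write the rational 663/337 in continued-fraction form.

Run the Euclidean algorithm on 663 and 337; the successive quotients are the partial quotients a_0, a_1, ... (each step inverts the fractional part left over by the previous one):
  663 = 1*337 + 326, so a_0 = 1.
  337 = 1*326 + 11, so a_1 = 1.
  326 = 29*11 + 7, so a_2 = 29.
  11 = 1*7 + 4, so a_3 = 1.
  7 = 1*4 + 3, so a_4 = 1.
  4 = 1*3 + 1, so a_5 = 1.
  3 = 3*1 + 0, so a_6 = 3.
The remainder reaches 0 after 7 divisions, so the expansion has 7 partial quotients, read off in order.

[1; 1, 29, 1, 1, 1, 3]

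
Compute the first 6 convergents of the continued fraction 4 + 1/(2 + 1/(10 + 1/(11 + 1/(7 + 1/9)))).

Using the convergent recurrence p_i = a_i*p_{i-1} + p_{i-2}, q_i = a_i*q_{i-1} + q_{i-2} with p_{-2}=0, p_{-1}=1, q_{-2}=1, q_{-1}=0:
  i=0: a_0=4, p_0 = 4*1 + 0 = 4, q_0 = 4*0 + 1 = 1.
  i=1: a_1=2, p_1 = 2*4 + 1 = 9, q_1 = 2*1 + 0 = 2.
  i=2: a_2=10, p_2 = 10*9 + 4 = 94, q_2 = 10*2 + 1 = 21.
  i=3: a_3=11, p_3 = 11*94 + 9 = 1043, q_3 = 11*21 + 2 = 233.
  i=4: a_4=7, p_4 = 7*1043 + 94 = 7395, q_4 = 7*233 + 21 = 1652.
  i=5: a_5=9, p_5 = 9*7395 + 1043 = 67598, q_5 = 9*1652 + 233 = 15101.

4/1, 9/2, 94/21, 1043/233, 7395/1652, 67598/15101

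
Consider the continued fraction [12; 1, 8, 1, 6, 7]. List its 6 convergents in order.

Using the convergent recurrence p_i = a_i*p_{i-1} + p_{i-2}, q_i = a_i*q_{i-1} + q_{i-2} with p_{-2}=0, p_{-1}=1, q_{-2}=1, q_{-1}=0:
  i=0: a_0=12, p_0 = 12*1 + 0 = 12, q_0 = 12*0 + 1 = 1.
  i=1: a_1=1, p_1 = 1*12 + 1 = 13, q_1 = 1*1 + 0 = 1.
  i=2: a_2=8, p_2 = 8*13 + 12 = 116, q_2 = 8*1 + 1 = 9.
  i=3: a_3=1, p_3 = 1*116 + 13 = 129, q_3 = 1*9 + 1 = 10.
  i=4: a_4=6, p_4 = 6*129 + 116 = 890, q_4 = 6*10 + 9 = 69.
  i=5: a_5=7, p_5 = 7*890 + 129 = 6359, q_5 = 7*69 + 10 = 493.

12/1, 13/1, 116/9, 129/10, 890/69, 6359/493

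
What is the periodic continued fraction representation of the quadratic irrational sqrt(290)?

[17; (34)]

Write x_i = (sqrt(290) + m_i)/d_i with (m_0, d_0) = (0, 1). a_0 = floor(sqrt(290)) = 17, since 17^2 = 289 <= 290 < 324 = 18^2.
Iterate m_{i+1} = d_i*a_i - m_i, d_{i+1} = (290 - m_{i+1}^2)/d_i, a_{i+1} = floor((a_0 + m_{i+1})/d_{i+1}):
  m_1 = 1*17 - 0 = 17, d_1 = (290 - 17^2)/1 = 1/1 = 1, a_1 = floor((17 + 17)/1) = 34.
  m_2 = 1*34 - 17 = 17, d_2 = (290 - 17^2)/1 = 1/1 = 1: (m_2, d_2) = (m_1, d_1) = (17, 1), so from here the quotient a_1 repeats; the period length is 1.
Hence the expansion of sqrt(290) is a_0 = 17 followed by the repeating block 34 (period 1).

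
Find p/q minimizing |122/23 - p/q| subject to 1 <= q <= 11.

53/10

Expand x = 122/23 as a continued fraction with the Euclidean algorithm:
  122 = 5*23 + 7, so a_0 = 5.
  23 = 3*7 + 2, so a_1 = 3.
  7 = 3*2 + 1, so a_2 = 3.
  2 = 2*1 + 0, so a_3 = 2.
so x = [5; 3, 3, 2].
Convergents (p_i = a_i*p_{i-1} + p_{i-2}, q_i = a_i*q_{i-1} + q_{i-2} with p_{-2}=0, p_{-1}=1, q_{-2}=1, q_{-1}=0), until the denominator exceeds 11:
  i=0: a_0=5, p_0 = 5*1 + 0 = 5, q_0 = 5*0 + 1 = 1.
  i=1: a_1=3, p_1 = 3*5 + 1 = 16, q_1 = 3*1 + 0 = 3.
  i=2: a_2=3, p_2 = 3*16 + 5 = 53, q_2 = 3*3 + 1 = 10.
  i=3: a_3=2, p_3 = 2*53 + 16 = 122, q_3 = 2*10 + 3 = 23.
q_3 = 23 > 11, so the last convergent with denominator <= 11 is p_2/q_2 = 53/10.
The closest fraction with denominator <= 11 is either p_2/q_2 or the intermediate fraction (k*p_2 + p_1)/(k*q_2 + q_1) with the largest k >= 1 whose denominator stays <= 11; these approach x as k grows, and every other convergent or intermediate fraction in range is farther away.
Largest k: floor((11 - q_1)/q_2) = floor((11 - 3)/10) = 0.
Since k = 0, no intermediate fraction beyond p_2/q_2 has denominator <= 11, so the convergent 53/10 is the closest (its error is |122*10 - 53*23|/(23*10) = 1/230).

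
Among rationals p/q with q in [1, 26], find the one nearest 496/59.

Expand x = 496/59 as a continued fraction with the Euclidean algorithm:
  496 = 8*59 + 24, so a_0 = 8.
  59 = 2*24 + 11, so a_1 = 2.
  24 = 2*11 + 2, so a_2 = 2.
  11 = 5*2 + 1, so a_3 = 5.
  2 = 2*1 + 0, so a_4 = 2.
so x = [8; 2, 2, 5, 2].
Convergents (p_i = a_i*p_{i-1} + p_{i-2}, q_i = a_i*q_{i-1} + q_{i-2} with p_{-2}=0, p_{-1}=1, q_{-2}=1, q_{-1}=0), until the denominator exceeds 26:
  i=0: a_0=8, p_0 = 8*1 + 0 = 8, q_0 = 8*0 + 1 = 1.
  i=1: a_1=2, p_1 = 2*8 + 1 = 17, q_1 = 2*1 + 0 = 2.
  i=2: a_2=2, p_2 = 2*17 + 8 = 42, q_2 = 2*2 + 1 = 5.
  i=3: a_3=5, p_3 = 5*42 + 17 = 227, q_3 = 5*5 + 2 = 27.
q_3 = 27 > 26, so the last convergent with denominator <= 26 is p_2/q_2 = 42/5.
The closest fraction with denominator <= 26 is either p_2/q_2 or the intermediate fraction (k*p_2 + p_1)/(k*q_2 + q_1) with the largest k >= 1 whose denominator stays <= 26; these approach x as k grows, and every other convergent or intermediate fraction in range is farther away.
Largest k: floor((26 - q_1)/q_2) = floor((26 - 2)/5) = 4.
That gives (4*42 + 17)/(4*5 + 2) = 185/22.
Compare the errors: |x - 42/5| = |496*5 - 42*59|/(59*5) = 2/295, and |x - 185/22| = |496*22 - 185*59|/(59*22) = 3/1298.
Cross-multiplying, 3*295 = 885 < 2596 = 2*1298, so 3/1298 is smaller: the intermediate fraction 185/22 is closer to x than 42/5.

185/22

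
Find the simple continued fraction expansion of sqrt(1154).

Write x_i = (sqrt(1154) + m_i)/d_i with (m_0, d_0) = (0, 1). a_0 = floor(sqrt(1154)) = 33, since 33^2 = 1089 <= 1154 < 1156 = 34^2.
Iterate m_{i+1} = d_i*a_i - m_i, d_{i+1} = (1154 - m_{i+1}^2)/d_i, a_{i+1} = floor((a_0 + m_{i+1})/d_{i+1}):
  m_1 = 1*33 - 0 = 33, d_1 = (1154 - 33^2)/1 = 65/1 = 65, a_1 = floor((33 + 33)/65) = 1.
  m_2 = 65*1 - 33 = 32, d_2 = (1154 - 32^2)/65 = 130/65 = 2, a_2 = floor((33 + 32)/2) = 32.
  m_3 = 2*32 - 32 = 32, d_3 = (1154 - 32^2)/2 = 130/2 = 65, a_3 = floor((33 + 32)/65) = 1.
  m_4 = 65*1 - 32 = 33, d_4 = (1154 - 33^2)/65 = 65/65 = 1, a_4 = floor((33 + 33)/1) = 66.
  m_5 = 1*66 - 33 = 33, d_5 = (1154 - 33^2)/1 = 65/1 = 65: (m_5, d_5) = (m_1, d_1) = (33, 65), so from here the quotients repeat a_1, ..., a_4; the period length is 4.
Hence the expansion of sqrt(1154) is a_0 = 33 followed by the repeating block 1, 32, 1, 66 (period 4).

[33; (1, 32, 1, 66)]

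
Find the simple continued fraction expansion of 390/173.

[2; 3, 1, 13, 1, 2]

Run the Euclidean algorithm on 390 and 173; the successive quotients are the partial quotients a_0, a_1, ... (each step inverts the fractional part left over by the previous one):
  390 = 2*173 + 44, so a_0 = 2.
  173 = 3*44 + 41, so a_1 = 3.
  44 = 1*41 + 3, so a_2 = 1.
  41 = 13*3 + 2, so a_3 = 13.
  3 = 1*2 + 1, so a_4 = 1.
  2 = 2*1 + 0, so a_5 = 2.
The remainder reaches 0 after 6 divisions, so the expansion has 6 partial quotients, read off in order.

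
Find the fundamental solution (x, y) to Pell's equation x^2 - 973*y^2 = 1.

First expand sqrt(973) as a continued fraction. With x_i = (sqrt(973) + m_i)/d_i and (m_0, d_0) = (0, 1): a_0 = floor(sqrt(973)) = 31, since 31^2 = 961 <= 973 < 1024 = 32^2.
Iterate m_{i+1} = d_i*a_i - m_i, d_{i+1} = (973 - m_{i+1}^2)/d_i, a_{i+1} = floor((a_0 + m_{i+1})/d_{i+1}):
  m_1 = 1*31 - 0 = 31, d_1 = (973 - 31^2)/1 = 12/1 = 12, a_1 = floor((31 + 31)/12) = 5.
  m_2 = 12*5 - 31 = 29, d_2 = (973 - 29^2)/12 = 132/12 = 11, a_2 = floor((31 + 29)/11) = 5.
  m_3 = 11*5 - 29 = 26, d_3 = (973 - 26^2)/11 = 297/11 = 27, a_3 = floor((31 + 26)/27) = 2.
  m_4 = 27*2 - 26 = 28, d_4 = (973 - 28^2)/27 = 189/27 = 7, a_4 = floor((31 + 28)/7) = 8.
  m_5 = 7*8 - 28 = 28, d_5 = (973 - 28^2)/7 = 189/7 = 27, a_5 = floor((31 + 28)/27) = 2.
  m_6 = 27*2 - 28 = 26, d_6 = (973 - 26^2)/27 = 297/27 = 11, a_6 = floor((31 + 26)/11) = 5.
  m_7 = 11*5 - 26 = 29, d_7 = (973 - 29^2)/11 = 132/11 = 12, a_7 = floor((31 + 29)/12) = 5.
  m_8 = 12*5 - 29 = 31, d_8 = (973 - 31^2)/12 = 12/12 = 1, a_8 = floor((31 + 31)/1) = 62.
  m_9 = 1*62 - 31 = 31, d_9 = (973 - 31^2)/1 = 12/1 = 12: (m_9, d_9) = (m_1, d_1) = (31, 12), so from here the quotients repeat a_1, ..., a_8; the period length is 8.
So sqrt(973) = [31; (5, 5, 2, 8, 2, 5, 5, 62)] with period length k = 8.
k is even, so the fundamental solution of x^2 - 973y^2 = 1 is (p_{k-1}, q_{k-1}) = (p_7, q_7); compute convergents through index 7.
Convergents (p_i = a_i*p_{i-1} + p_{i-2}, q_i = a_i*q_{i-1} + q_{i-2} with p_{-2}=0, p_{-1}=1, q_{-2}=1, q_{-1}=0):
  i=0: a_0=31, p_0 = 31*1 + 0 = 31, q_0 = 31*0 + 1 = 1.
  i=1: a_1=5, p_1 = 5*31 + 1 = 156, q_1 = 5*1 + 0 = 5.
  i=2: a_2=5, p_2 = 5*156 + 31 = 811, q_2 = 5*5 + 1 = 26.
  i=3: a_3=2, p_3 = 2*811 + 156 = 1778, q_3 = 2*26 + 5 = 57.
  i=4: a_4=8, p_4 = 8*1778 + 811 = 15035, q_4 = 8*57 + 26 = 482.
  i=5: a_5=2, p_5 = 2*15035 + 1778 = 31848, q_5 = 2*482 + 57 = 1021.
  i=6: a_6=5, p_6 = 5*31848 + 15035 = 174275, q_6 = 5*1021 + 482 = 5587.
  i=7: a_7=5, p_7 = 5*174275 + 31848 = 903223, q_7 = 5*5587 + 1021 = 28956.
Check: 903223^2 - 973*28956^2 = 815811787729 - 815811787728 = 1, so (x, y) = (903223, 28956) solves the equation, and by the theorem it is the least positive solution.

(x, y) = (903223, 28956)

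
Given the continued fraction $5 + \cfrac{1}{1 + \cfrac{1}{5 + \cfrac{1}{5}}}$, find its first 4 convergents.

Using the convergent recurrence p_i = a_i*p_{i-1} + p_{i-2}, q_i = a_i*q_{i-1} + q_{i-2} with p_{-2}=0, p_{-1}=1, q_{-2}=1, q_{-1}=0:
  i=0: a_0=5, p_0 = 5*1 + 0 = 5, q_0 = 5*0 + 1 = 1.
  i=1: a_1=1, p_1 = 1*5 + 1 = 6, q_1 = 1*1 + 0 = 1.
  i=2: a_2=5, p_2 = 5*6 + 5 = 35, q_2 = 5*1 + 1 = 6.
  i=3: a_3=5, p_3 = 5*35 + 6 = 181, q_3 = 5*6 + 1 = 31.

5/1, 6/1, 35/6, 181/31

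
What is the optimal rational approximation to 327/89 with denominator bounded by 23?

Expand x = 327/89 as a continued fraction with the Euclidean algorithm:
  327 = 3*89 + 60, so a_0 = 3.
  89 = 1*60 + 29, so a_1 = 1.
  60 = 2*29 + 2, so a_2 = 2.
  29 = 14*2 + 1, so a_3 = 14.
  2 = 2*1 + 0, so a_4 = 2.
so x = [3; 1, 2, 14, 2].
Convergents (p_i = a_i*p_{i-1} + p_{i-2}, q_i = a_i*q_{i-1} + q_{i-2} with p_{-2}=0, p_{-1}=1, q_{-2}=1, q_{-1}=0), until the denominator exceeds 23:
  i=0: a_0=3, p_0 = 3*1 + 0 = 3, q_0 = 3*0 + 1 = 1.
  i=1: a_1=1, p_1 = 1*3 + 1 = 4, q_1 = 1*1 + 0 = 1.
  i=2: a_2=2, p_2 = 2*4 + 3 = 11, q_2 = 2*1 + 1 = 3.
  i=3: a_3=14, p_3 = 14*11 + 4 = 158, q_3 = 14*3 + 1 = 43.
q_3 = 43 > 23, so the last convergent with denominator <= 23 is p_2/q_2 = 11/3.
The closest fraction with denominator <= 23 is either p_2/q_2 or the intermediate fraction (k*p_2 + p_1)/(k*q_2 + q_1) with the largest k >= 1 whose denominator stays <= 23; these approach x as k grows, and every other convergent or intermediate fraction in range is farther away.
Largest k: floor((23 - q_1)/q_2) = floor((23 - 1)/3) = 7.
That gives (7*11 + 4)/(7*3 + 1) = 81/22.
Compare the errors: |x - 11/3| = |327*3 - 11*89|/(89*3) = 2/267, and |x - 81/22| = |327*22 - 81*89|/(89*22) = 15/1958.
Cross-multiplying, 2*1958 = 3916 < 4005 = 15*267, so 2/267 is smaller: the convergent 11/3 is closer to x than 81/22.

11/3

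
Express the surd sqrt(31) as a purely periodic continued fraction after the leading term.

[5; (1, 1, 3, 5, 3, 1, 1, 10)]

Write x_i = (sqrt(31) + m_i)/d_i with (m_0, d_0) = (0, 1). a_0 = floor(sqrt(31)) = 5, since 5^2 = 25 <= 31 < 36 = 6^2.
Iterate m_{i+1} = d_i*a_i - m_i, d_{i+1} = (31 - m_{i+1}^2)/d_i, a_{i+1} = floor((a_0 + m_{i+1})/d_{i+1}):
  m_1 = 1*5 - 0 = 5, d_1 = (31 - 5^2)/1 = 6/1 = 6, a_1 = floor((5 + 5)/6) = 1.
  m_2 = 6*1 - 5 = 1, d_2 = (31 - 1^2)/6 = 30/6 = 5, a_2 = floor((5 + 1)/5) = 1.
  m_3 = 5*1 - 1 = 4, d_3 = (31 - 4^2)/5 = 15/5 = 3, a_3 = floor((5 + 4)/3) = 3.
  m_4 = 3*3 - 4 = 5, d_4 = (31 - 5^2)/3 = 6/3 = 2, a_4 = floor((5 + 5)/2) = 5.
  m_5 = 2*5 - 5 = 5, d_5 = (31 - 5^2)/2 = 6/2 = 3, a_5 = floor((5 + 5)/3) = 3.
  m_6 = 3*3 - 5 = 4, d_6 = (31 - 4^2)/3 = 15/3 = 5, a_6 = floor((5 + 4)/5) = 1.
  m_7 = 5*1 - 4 = 1, d_7 = (31 - 1^2)/5 = 30/5 = 6, a_7 = floor((5 + 1)/6) = 1.
  m_8 = 6*1 - 1 = 5, d_8 = (31 - 5^2)/6 = 6/6 = 1, a_8 = floor((5 + 5)/1) = 10.
  m_9 = 1*10 - 5 = 5, d_9 = (31 - 5^2)/1 = 6/1 = 6: (m_9, d_9) = (m_1, d_1) = (5, 6), so from here the quotients repeat a_1, ..., a_8; the period length is 8.
Hence the expansion of sqrt(31) is a_0 = 5 followed by the repeating block 1, 1, 3, 5, 3, 1, 1, 10 (period 8).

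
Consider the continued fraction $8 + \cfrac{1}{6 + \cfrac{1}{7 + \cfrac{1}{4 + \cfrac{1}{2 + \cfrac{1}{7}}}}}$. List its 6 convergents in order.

8/1, 49/6, 351/43, 1453/178, 3257/399, 24252/2971

Using the convergent recurrence p_i = a_i*p_{i-1} + p_{i-2}, q_i = a_i*q_{i-1} + q_{i-2} with p_{-2}=0, p_{-1}=1, q_{-2}=1, q_{-1}=0:
  i=0: a_0=8, p_0 = 8*1 + 0 = 8, q_0 = 8*0 + 1 = 1.
  i=1: a_1=6, p_1 = 6*8 + 1 = 49, q_1 = 6*1 + 0 = 6.
  i=2: a_2=7, p_2 = 7*49 + 8 = 351, q_2 = 7*6 + 1 = 43.
  i=3: a_3=4, p_3 = 4*351 + 49 = 1453, q_3 = 4*43 + 6 = 178.
  i=4: a_4=2, p_4 = 2*1453 + 351 = 3257, q_4 = 2*178 + 43 = 399.
  i=5: a_5=7, p_5 = 7*3257 + 1453 = 24252, q_5 = 7*399 + 178 = 2971.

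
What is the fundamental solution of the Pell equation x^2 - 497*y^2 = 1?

First expand sqrt(497) as a continued fraction. With x_i = (sqrt(497) + m_i)/d_i and (m_0, d_0) = (0, 1): a_0 = floor(sqrt(497)) = 22, since 22^2 = 484 <= 497 < 529 = 23^2.
Iterate m_{i+1} = d_i*a_i - m_i, d_{i+1} = (497 - m_{i+1}^2)/d_i, a_{i+1} = floor((a_0 + m_{i+1})/d_{i+1}):
  m_1 = 1*22 - 0 = 22, d_1 = (497 - 22^2)/1 = 13/1 = 13, a_1 = floor((22 + 22)/13) = 3.
  m_2 = 13*3 - 22 = 17, d_2 = (497 - 17^2)/13 = 208/13 = 16, a_2 = floor((22 + 17)/16) = 2.
  m_3 = 16*2 - 17 = 15, d_3 = (497 - 15^2)/16 = 272/16 = 17, a_3 = floor((22 + 15)/17) = 2.
  m_4 = 17*2 - 15 = 19, d_4 = (497 - 19^2)/17 = 136/17 = 8, a_4 = floor((22 + 19)/8) = 5.
  m_5 = 8*5 - 19 = 21, d_5 = (497 - 21^2)/8 = 56/8 = 7, a_5 = floor((22 + 21)/7) = 6.
  m_6 = 7*6 - 21 = 21, d_6 = (497 - 21^2)/7 = 56/7 = 8, a_6 = floor((22 + 21)/8) = 5.
  m_7 = 8*5 - 21 = 19, d_7 = (497 - 19^2)/8 = 136/8 = 17, a_7 = floor((22 + 19)/17) = 2.
  m_8 = 17*2 - 19 = 15, d_8 = (497 - 15^2)/17 = 272/17 = 16, a_8 = floor((22 + 15)/16) = 2.
  m_9 = 16*2 - 15 = 17, d_9 = (497 - 17^2)/16 = 208/16 = 13, a_9 = floor((22 + 17)/13) = 3.
  m_10 = 13*3 - 17 = 22, d_10 = (497 - 22^2)/13 = 13/13 = 1, a_10 = floor((22 + 22)/1) = 44.
  m_11 = 1*44 - 22 = 22, d_11 = (497 - 22^2)/1 = 13/1 = 13: (m_11, d_11) = (m_1, d_1) = (22, 13), so from here the quotients repeat a_1, ..., a_10; the period length is 10.
So sqrt(497) = [22; (3, 2, 2, 5, 6, 5, 2, 2, 3, 44)] with period length k = 10.
k is even, so the fundamental solution of x^2 - 497y^2 = 1 is (p_{k-1}, q_{k-1}) = (p_9, q_9); compute convergents through index 9.
Convergents (p_i = a_i*p_{i-1} + p_{i-2}, q_i = a_i*q_{i-1} + q_{i-2} with p_{-2}=0, p_{-1}=1, q_{-2}=1, q_{-1}=0):
  i=0: a_0=22, p_0 = 22*1 + 0 = 22, q_0 = 22*0 + 1 = 1.
  i=1: a_1=3, p_1 = 3*22 + 1 = 67, q_1 = 3*1 + 0 = 3.
  i=2: a_2=2, p_2 = 2*67 + 22 = 156, q_2 = 2*3 + 1 = 7.
  i=3: a_3=2, p_3 = 2*156 + 67 = 379, q_3 = 2*7 + 3 = 17.
  i=4: a_4=5, p_4 = 5*379 + 156 = 2051, q_4 = 5*17 + 7 = 92.
  i=5: a_5=6, p_5 = 6*2051 + 379 = 12685, q_5 = 6*92 + 17 = 569.
  i=6: a_6=5, p_6 = 5*12685 + 2051 = 65476, q_6 = 5*569 + 92 = 2937.
  i=7: a_7=2, p_7 = 2*65476 + 12685 = 143637, q_7 = 2*2937 + 569 = 6443.
  i=8: a_8=2, p_8 = 2*143637 + 65476 = 352750, q_8 = 2*6443 + 2937 = 15823.
  i=9: a_9=3, p_9 = 3*352750 + 143637 = 1201887, q_9 = 3*15823 + 6443 = 53912.
Check: 1201887^2 - 497*53912^2 = 1444532360769 - 1444532360768 = 1, so (x, y) = (1201887, 53912) solves the equation, and by the theorem it is the least positive solution.

(x, y) = (1201887, 53912)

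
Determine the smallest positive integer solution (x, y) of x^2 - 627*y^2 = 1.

(x, y) = (626, 25)

First expand sqrt(627) as a continued fraction. With x_i = (sqrt(627) + m_i)/d_i and (m_0, d_0) = (0, 1): a_0 = floor(sqrt(627)) = 25, since 25^2 = 625 <= 627 < 676 = 26^2.
Iterate m_{i+1} = d_i*a_i - m_i, d_{i+1} = (627 - m_{i+1}^2)/d_i, a_{i+1} = floor((a_0 + m_{i+1})/d_{i+1}):
  m_1 = 1*25 - 0 = 25, d_1 = (627 - 25^2)/1 = 2/1 = 2, a_1 = floor((25 + 25)/2) = 25.
  m_2 = 2*25 - 25 = 25, d_2 = (627 - 25^2)/2 = 2/2 = 1, a_2 = floor((25 + 25)/1) = 50.
  m_3 = 1*50 - 25 = 25, d_3 = (627 - 25^2)/1 = 2/1 = 2: (m_3, d_3) = (m_1, d_1) = (25, 2), so from here the quotients repeat a_1, a_2; the period length is 2.
So sqrt(627) = [25; (25, 50)] with period length k = 2.
k is even, so the fundamental solution of x^2 - 627y^2 = 1 is (p_{k-1}, q_{k-1}) = (p_1, q_1); compute convergents through index 1.
Convergents (p_i = a_i*p_{i-1} + p_{i-2}, q_i = a_i*q_{i-1} + q_{i-2} with p_{-2}=0, p_{-1}=1, q_{-2}=1, q_{-1}=0):
  i=0: a_0=25, p_0 = 25*1 + 0 = 25, q_0 = 25*0 + 1 = 1.
  i=1: a_1=25, p_1 = 25*25 + 1 = 626, q_1 = 25*1 + 0 = 25.
Check: 626^2 - 627*25^2 = 391876 - 391875 = 1, so (x, y) = (626, 25) solves the equation, and by the theorem it is the least positive solution.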